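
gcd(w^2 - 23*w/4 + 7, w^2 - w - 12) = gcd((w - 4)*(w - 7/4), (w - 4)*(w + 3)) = w - 4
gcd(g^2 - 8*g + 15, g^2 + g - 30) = g - 5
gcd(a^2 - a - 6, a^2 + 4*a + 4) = a + 2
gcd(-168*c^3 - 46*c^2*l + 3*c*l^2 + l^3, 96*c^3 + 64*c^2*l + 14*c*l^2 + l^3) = 24*c^2 + 10*c*l + l^2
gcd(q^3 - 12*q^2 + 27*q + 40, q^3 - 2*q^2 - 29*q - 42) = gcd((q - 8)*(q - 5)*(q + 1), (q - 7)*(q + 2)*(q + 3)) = 1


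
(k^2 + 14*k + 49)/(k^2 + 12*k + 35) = (k + 7)/(k + 5)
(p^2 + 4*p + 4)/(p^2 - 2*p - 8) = (p + 2)/(p - 4)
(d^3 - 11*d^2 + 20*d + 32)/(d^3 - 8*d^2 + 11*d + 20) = (d - 8)/(d - 5)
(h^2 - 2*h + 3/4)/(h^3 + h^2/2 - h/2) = (h - 3/2)/(h*(h + 1))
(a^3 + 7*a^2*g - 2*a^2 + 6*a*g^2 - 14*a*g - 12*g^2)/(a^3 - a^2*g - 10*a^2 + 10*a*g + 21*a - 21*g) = (a^3 + 7*a^2*g - 2*a^2 + 6*a*g^2 - 14*a*g - 12*g^2)/(a^3 - a^2*g - 10*a^2 + 10*a*g + 21*a - 21*g)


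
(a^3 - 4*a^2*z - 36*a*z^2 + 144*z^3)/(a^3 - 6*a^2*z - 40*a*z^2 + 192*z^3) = (-a + 6*z)/(-a + 8*z)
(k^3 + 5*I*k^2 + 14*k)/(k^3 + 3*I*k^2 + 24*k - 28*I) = k/(k - 2*I)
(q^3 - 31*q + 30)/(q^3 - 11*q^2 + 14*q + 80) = (q^2 + 5*q - 6)/(q^2 - 6*q - 16)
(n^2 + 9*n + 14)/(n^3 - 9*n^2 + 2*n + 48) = (n + 7)/(n^2 - 11*n + 24)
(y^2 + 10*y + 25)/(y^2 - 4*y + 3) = (y^2 + 10*y + 25)/(y^2 - 4*y + 3)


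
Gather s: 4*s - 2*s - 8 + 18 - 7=2*s + 3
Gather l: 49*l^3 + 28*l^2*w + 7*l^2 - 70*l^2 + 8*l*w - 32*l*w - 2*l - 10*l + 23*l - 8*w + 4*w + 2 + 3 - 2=49*l^3 + l^2*(28*w - 63) + l*(11 - 24*w) - 4*w + 3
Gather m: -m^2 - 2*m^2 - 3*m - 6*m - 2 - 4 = -3*m^2 - 9*m - 6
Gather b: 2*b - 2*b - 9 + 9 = 0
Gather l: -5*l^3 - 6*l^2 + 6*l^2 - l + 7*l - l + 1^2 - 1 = -5*l^3 + 5*l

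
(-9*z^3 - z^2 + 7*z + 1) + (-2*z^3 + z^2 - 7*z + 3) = 4 - 11*z^3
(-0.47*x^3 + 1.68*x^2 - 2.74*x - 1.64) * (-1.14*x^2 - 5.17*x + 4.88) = 0.5358*x^5 + 0.5147*x^4 - 7.8556*x^3 + 24.2338*x^2 - 4.8924*x - 8.0032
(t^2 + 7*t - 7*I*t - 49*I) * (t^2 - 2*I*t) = t^4 + 7*t^3 - 9*I*t^3 - 14*t^2 - 63*I*t^2 - 98*t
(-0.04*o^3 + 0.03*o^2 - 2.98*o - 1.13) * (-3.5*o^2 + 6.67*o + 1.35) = 0.14*o^5 - 0.3718*o^4 + 10.5761*o^3 - 15.8811*o^2 - 11.5601*o - 1.5255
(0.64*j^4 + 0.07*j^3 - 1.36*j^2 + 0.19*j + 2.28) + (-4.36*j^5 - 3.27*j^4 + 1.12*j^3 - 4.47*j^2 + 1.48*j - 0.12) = -4.36*j^5 - 2.63*j^4 + 1.19*j^3 - 5.83*j^2 + 1.67*j + 2.16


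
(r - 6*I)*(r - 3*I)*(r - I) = r^3 - 10*I*r^2 - 27*r + 18*I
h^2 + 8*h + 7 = (h + 1)*(h + 7)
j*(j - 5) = j^2 - 5*j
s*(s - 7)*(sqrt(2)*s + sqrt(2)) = sqrt(2)*s^3 - 6*sqrt(2)*s^2 - 7*sqrt(2)*s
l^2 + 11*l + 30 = (l + 5)*(l + 6)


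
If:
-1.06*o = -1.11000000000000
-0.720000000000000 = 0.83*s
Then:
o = 1.05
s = -0.87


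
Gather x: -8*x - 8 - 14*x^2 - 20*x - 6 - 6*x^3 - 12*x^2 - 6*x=-6*x^3 - 26*x^2 - 34*x - 14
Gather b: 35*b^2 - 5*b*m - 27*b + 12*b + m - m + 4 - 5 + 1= 35*b^2 + b*(-5*m - 15)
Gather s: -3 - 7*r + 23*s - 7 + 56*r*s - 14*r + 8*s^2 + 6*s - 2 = -21*r + 8*s^2 + s*(56*r + 29) - 12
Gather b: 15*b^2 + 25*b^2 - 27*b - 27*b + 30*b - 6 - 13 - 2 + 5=40*b^2 - 24*b - 16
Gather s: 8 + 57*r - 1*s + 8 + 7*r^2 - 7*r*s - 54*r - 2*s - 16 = 7*r^2 + 3*r + s*(-7*r - 3)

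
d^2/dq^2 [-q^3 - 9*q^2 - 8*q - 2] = -6*q - 18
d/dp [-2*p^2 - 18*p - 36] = -4*p - 18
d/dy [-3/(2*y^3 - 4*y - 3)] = 6*(3*y^2 - 2)/(-2*y^3 + 4*y + 3)^2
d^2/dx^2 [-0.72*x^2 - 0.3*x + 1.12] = -1.44000000000000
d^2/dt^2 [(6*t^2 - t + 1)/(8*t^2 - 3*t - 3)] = 32*(5*t^3 + 39*t^2 - 9*t + 6)/(512*t^6 - 576*t^5 - 360*t^4 + 405*t^3 + 135*t^2 - 81*t - 27)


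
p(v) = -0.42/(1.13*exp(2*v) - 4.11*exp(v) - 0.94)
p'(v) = -0.42*(-2.26*exp(2*v) + 4.11*exp(v))/(1.13*exp(2*v) - 4.11*exp(v) - 0.94)^2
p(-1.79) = 0.26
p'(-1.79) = -0.10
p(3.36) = -0.00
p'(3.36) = 0.00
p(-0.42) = 0.13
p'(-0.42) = -0.07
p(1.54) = -0.09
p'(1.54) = 0.63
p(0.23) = 0.10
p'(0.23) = -0.04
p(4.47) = -0.00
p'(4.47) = 0.00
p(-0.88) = 0.17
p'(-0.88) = -0.09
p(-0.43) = 0.13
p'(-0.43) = -0.07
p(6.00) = 0.00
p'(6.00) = 0.00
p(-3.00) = 0.37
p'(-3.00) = -0.06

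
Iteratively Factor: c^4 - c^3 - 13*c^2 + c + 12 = (c - 4)*(c^3 + 3*c^2 - c - 3) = (c - 4)*(c - 1)*(c^2 + 4*c + 3) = (c - 4)*(c - 1)*(c + 3)*(c + 1)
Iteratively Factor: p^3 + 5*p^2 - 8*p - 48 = (p + 4)*(p^2 + p - 12) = (p + 4)^2*(p - 3)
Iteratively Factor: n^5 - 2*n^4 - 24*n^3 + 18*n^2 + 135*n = (n - 5)*(n^4 + 3*n^3 - 9*n^2 - 27*n) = (n - 5)*(n + 3)*(n^3 - 9*n) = (n - 5)*(n - 3)*(n + 3)*(n^2 + 3*n) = n*(n - 5)*(n - 3)*(n + 3)*(n + 3)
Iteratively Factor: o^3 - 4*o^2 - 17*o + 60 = (o - 5)*(o^2 + o - 12) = (o - 5)*(o + 4)*(o - 3)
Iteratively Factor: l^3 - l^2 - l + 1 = (l - 1)*(l^2 - 1) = (l - 1)^2*(l + 1)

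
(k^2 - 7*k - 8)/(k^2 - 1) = (k - 8)/(k - 1)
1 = 1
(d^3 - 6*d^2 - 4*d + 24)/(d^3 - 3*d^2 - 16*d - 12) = (d - 2)/(d + 1)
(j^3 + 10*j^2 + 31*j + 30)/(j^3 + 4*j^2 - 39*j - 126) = (j^2 + 7*j + 10)/(j^2 + j - 42)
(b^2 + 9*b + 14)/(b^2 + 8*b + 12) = (b + 7)/(b + 6)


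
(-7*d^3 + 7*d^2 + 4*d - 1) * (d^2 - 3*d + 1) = -7*d^5 + 28*d^4 - 24*d^3 - 6*d^2 + 7*d - 1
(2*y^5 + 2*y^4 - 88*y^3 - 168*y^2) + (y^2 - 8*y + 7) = 2*y^5 + 2*y^4 - 88*y^3 - 167*y^2 - 8*y + 7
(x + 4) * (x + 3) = x^2 + 7*x + 12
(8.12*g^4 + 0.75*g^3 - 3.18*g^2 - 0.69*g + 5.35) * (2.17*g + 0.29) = 17.6204*g^5 + 3.9823*g^4 - 6.6831*g^3 - 2.4195*g^2 + 11.4094*g + 1.5515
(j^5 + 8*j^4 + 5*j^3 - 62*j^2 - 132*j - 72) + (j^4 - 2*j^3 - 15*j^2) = j^5 + 9*j^4 + 3*j^3 - 77*j^2 - 132*j - 72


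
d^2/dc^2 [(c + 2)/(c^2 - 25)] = 2*(4*c^2*(c + 2) - (3*c + 2)*(c^2 - 25))/(c^2 - 25)^3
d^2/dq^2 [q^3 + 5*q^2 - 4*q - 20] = 6*q + 10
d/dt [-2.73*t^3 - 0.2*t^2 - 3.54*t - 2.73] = -8.19*t^2 - 0.4*t - 3.54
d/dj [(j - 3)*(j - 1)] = 2*j - 4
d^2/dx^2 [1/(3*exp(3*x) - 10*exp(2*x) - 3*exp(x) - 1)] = ((-27*exp(2*x) + 40*exp(x) + 3)*(-3*exp(3*x) + 10*exp(2*x) + 3*exp(x) + 1) - 2*(-9*exp(2*x) + 20*exp(x) + 3)^2*exp(x))*exp(x)/(-3*exp(3*x) + 10*exp(2*x) + 3*exp(x) + 1)^3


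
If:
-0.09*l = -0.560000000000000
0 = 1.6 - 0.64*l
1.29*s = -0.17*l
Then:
No Solution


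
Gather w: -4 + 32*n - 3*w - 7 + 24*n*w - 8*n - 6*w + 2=24*n + w*(24*n - 9) - 9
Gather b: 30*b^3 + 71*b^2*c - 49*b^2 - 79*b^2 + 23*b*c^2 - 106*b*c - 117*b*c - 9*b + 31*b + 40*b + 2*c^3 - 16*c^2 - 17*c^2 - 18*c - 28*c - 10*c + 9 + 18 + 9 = 30*b^3 + b^2*(71*c - 128) + b*(23*c^2 - 223*c + 62) + 2*c^3 - 33*c^2 - 56*c + 36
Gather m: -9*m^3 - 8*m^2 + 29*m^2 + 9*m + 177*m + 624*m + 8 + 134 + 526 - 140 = -9*m^3 + 21*m^2 + 810*m + 528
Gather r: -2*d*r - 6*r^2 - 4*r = -6*r^2 + r*(-2*d - 4)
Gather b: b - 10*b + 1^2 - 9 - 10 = -9*b - 18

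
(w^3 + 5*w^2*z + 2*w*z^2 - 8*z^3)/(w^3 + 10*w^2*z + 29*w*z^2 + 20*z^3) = (w^2 + w*z - 2*z^2)/(w^2 + 6*w*z + 5*z^2)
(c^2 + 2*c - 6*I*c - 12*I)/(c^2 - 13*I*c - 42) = (c + 2)/(c - 7*I)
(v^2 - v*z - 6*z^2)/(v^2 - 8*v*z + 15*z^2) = (-v - 2*z)/(-v + 5*z)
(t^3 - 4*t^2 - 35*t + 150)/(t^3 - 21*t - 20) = (t^2 + t - 30)/(t^2 + 5*t + 4)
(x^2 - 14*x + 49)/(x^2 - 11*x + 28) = (x - 7)/(x - 4)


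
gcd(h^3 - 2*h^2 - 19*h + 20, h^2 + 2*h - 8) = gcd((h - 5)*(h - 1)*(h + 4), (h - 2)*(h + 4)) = h + 4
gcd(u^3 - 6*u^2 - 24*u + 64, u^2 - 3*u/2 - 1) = u - 2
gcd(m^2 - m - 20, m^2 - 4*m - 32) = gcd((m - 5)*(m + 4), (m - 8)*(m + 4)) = m + 4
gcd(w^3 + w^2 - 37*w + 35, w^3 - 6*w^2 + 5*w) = w^2 - 6*w + 5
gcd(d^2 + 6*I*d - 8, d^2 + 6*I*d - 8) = d^2 + 6*I*d - 8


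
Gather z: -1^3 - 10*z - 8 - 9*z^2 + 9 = -9*z^2 - 10*z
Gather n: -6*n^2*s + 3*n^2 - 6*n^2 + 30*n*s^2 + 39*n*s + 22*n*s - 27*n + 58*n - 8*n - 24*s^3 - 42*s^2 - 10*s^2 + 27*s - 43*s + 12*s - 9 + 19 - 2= n^2*(-6*s - 3) + n*(30*s^2 + 61*s + 23) - 24*s^3 - 52*s^2 - 4*s + 8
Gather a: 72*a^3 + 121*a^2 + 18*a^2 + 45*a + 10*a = 72*a^3 + 139*a^2 + 55*a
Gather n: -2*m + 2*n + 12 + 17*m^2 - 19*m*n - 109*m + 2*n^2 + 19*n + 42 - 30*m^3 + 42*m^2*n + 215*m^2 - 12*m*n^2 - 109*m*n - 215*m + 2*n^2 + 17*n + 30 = -30*m^3 + 232*m^2 - 326*m + n^2*(4 - 12*m) + n*(42*m^2 - 128*m + 38) + 84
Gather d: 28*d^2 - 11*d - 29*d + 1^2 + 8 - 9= 28*d^2 - 40*d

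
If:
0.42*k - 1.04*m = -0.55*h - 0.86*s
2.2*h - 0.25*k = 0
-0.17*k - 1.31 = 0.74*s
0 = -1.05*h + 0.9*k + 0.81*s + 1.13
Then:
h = 0.06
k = 0.51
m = -1.32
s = -1.89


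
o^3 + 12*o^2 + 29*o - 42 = (o - 1)*(o + 6)*(o + 7)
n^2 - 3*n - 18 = (n - 6)*(n + 3)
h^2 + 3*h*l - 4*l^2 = (h - l)*(h + 4*l)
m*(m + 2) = m^2 + 2*m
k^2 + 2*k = k*(k + 2)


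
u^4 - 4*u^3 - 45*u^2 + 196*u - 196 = (u - 7)*(u - 2)^2*(u + 7)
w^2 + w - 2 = (w - 1)*(w + 2)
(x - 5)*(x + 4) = x^2 - x - 20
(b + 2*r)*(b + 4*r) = b^2 + 6*b*r + 8*r^2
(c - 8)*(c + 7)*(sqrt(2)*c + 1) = sqrt(2)*c^3 - sqrt(2)*c^2 + c^2 - 56*sqrt(2)*c - c - 56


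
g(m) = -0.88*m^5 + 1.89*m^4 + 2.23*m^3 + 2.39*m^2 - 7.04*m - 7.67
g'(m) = -4.4*m^4 + 7.56*m^3 + 6.69*m^2 + 4.78*m - 7.04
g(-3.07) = 379.81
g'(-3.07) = -568.25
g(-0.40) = -4.56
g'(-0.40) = -8.48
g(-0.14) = -6.64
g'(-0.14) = -7.60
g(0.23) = -9.13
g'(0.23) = -5.51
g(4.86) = -1061.01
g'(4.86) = -1412.67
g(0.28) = -9.39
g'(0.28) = -5.04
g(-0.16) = -6.49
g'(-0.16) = -7.67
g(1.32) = -5.46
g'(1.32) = 14.96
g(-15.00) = 757040.68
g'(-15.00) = -246838.49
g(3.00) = -7.82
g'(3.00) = -84.77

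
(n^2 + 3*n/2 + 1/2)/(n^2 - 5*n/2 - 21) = (2*n^2 + 3*n + 1)/(2*n^2 - 5*n - 42)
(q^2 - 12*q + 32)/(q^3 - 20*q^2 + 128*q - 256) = 1/(q - 8)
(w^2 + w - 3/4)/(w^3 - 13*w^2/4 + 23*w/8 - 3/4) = 2*(2*w + 3)/(4*w^2 - 11*w + 6)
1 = 1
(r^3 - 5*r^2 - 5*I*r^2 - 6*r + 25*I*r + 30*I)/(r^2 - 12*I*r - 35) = (r^2 - 5*r - 6)/(r - 7*I)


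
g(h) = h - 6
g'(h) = 1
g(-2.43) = -8.43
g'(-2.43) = 1.00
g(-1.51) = -7.51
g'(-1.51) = 1.00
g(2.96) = -3.04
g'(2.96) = 1.00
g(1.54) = -4.46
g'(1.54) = 1.00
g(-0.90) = -6.90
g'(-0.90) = 1.00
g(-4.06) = -10.06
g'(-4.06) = 1.00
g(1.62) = -4.38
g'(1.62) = 1.00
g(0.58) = -5.42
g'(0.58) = 1.00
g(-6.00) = -12.00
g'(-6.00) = 1.00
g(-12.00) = -18.00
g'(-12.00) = 1.00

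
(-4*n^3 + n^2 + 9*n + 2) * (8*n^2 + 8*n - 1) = -32*n^5 - 24*n^4 + 84*n^3 + 87*n^2 + 7*n - 2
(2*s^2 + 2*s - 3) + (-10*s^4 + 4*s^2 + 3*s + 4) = -10*s^4 + 6*s^2 + 5*s + 1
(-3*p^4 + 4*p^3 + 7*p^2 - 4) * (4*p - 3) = -12*p^5 + 25*p^4 + 16*p^3 - 21*p^2 - 16*p + 12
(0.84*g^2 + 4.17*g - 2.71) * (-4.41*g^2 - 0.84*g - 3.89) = -3.7044*g^4 - 19.0953*g^3 + 5.1807*g^2 - 13.9449*g + 10.5419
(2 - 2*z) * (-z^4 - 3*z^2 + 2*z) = 2*z^5 - 2*z^4 + 6*z^3 - 10*z^2 + 4*z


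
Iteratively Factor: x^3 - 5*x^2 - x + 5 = (x - 1)*(x^2 - 4*x - 5) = (x - 5)*(x - 1)*(x + 1)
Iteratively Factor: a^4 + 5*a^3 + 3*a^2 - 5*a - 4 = (a + 1)*(a^3 + 4*a^2 - a - 4) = (a + 1)^2*(a^2 + 3*a - 4) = (a + 1)^2*(a + 4)*(a - 1)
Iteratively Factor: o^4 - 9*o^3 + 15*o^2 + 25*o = (o + 1)*(o^3 - 10*o^2 + 25*o) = o*(o + 1)*(o^2 - 10*o + 25) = o*(o - 5)*(o + 1)*(o - 5)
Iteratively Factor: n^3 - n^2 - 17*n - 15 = (n + 3)*(n^2 - 4*n - 5) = (n - 5)*(n + 3)*(n + 1)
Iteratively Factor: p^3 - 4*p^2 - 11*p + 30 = (p - 5)*(p^2 + p - 6) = (p - 5)*(p + 3)*(p - 2)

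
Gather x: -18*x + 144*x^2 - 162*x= 144*x^2 - 180*x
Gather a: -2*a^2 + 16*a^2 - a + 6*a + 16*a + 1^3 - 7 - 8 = 14*a^2 + 21*a - 14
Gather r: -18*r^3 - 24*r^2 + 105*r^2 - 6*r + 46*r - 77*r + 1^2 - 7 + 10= -18*r^3 + 81*r^2 - 37*r + 4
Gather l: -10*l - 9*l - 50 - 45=-19*l - 95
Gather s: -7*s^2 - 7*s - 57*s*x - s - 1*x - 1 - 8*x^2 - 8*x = -7*s^2 + s*(-57*x - 8) - 8*x^2 - 9*x - 1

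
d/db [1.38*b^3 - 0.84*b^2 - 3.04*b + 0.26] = 4.14*b^2 - 1.68*b - 3.04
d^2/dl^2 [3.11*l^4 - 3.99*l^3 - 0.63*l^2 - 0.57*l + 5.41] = 37.32*l^2 - 23.94*l - 1.26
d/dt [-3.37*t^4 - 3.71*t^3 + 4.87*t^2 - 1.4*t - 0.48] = -13.48*t^3 - 11.13*t^2 + 9.74*t - 1.4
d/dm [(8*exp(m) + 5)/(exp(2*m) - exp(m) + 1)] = (-(2*exp(m) - 1)*(8*exp(m) + 5) + 8*exp(2*m) - 8*exp(m) + 8)*exp(m)/(exp(2*m) - exp(m) + 1)^2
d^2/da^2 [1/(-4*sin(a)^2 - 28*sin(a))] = (4*sin(a) + 21 + 43/sin(a) - 42/sin(a)^2 - 98/sin(a)^3)/(4*(sin(a) + 7)^3)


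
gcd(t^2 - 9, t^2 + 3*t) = t + 3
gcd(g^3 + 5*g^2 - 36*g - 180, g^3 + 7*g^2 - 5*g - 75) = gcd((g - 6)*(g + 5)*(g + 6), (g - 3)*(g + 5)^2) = g + 5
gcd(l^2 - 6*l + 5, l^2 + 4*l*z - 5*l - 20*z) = l - 5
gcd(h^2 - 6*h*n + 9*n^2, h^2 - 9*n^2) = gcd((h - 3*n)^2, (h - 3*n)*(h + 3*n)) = h - 3*n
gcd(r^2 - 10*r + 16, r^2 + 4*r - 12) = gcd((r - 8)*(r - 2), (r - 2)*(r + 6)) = r - 2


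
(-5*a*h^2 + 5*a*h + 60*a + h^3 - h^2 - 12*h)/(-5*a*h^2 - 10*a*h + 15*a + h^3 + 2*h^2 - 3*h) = (h - 4)/(h - 1)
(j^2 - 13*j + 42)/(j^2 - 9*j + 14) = (j - 6)/(j - 2)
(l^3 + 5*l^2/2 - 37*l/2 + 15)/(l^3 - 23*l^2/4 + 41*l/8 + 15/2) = 4*(l^2 + 5*l - 6)/(4*l^2 - 13*l - 12)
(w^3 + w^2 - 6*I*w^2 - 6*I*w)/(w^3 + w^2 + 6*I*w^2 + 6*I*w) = (w - 6*I)/(w + 6*I)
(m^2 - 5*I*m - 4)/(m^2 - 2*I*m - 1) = (m - 4*I)/(m - I)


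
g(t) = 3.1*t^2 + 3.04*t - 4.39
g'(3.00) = 21.64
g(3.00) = 32.63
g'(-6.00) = -34.16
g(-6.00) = 88.97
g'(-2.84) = -14.57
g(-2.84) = 11.98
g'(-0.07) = 2.61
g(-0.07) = -4.59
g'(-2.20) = -10.60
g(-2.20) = 3.93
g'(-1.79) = -8.06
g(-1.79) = 0.10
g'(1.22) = 10.60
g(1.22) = 3.93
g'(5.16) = 35.03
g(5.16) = 93.84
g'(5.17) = 35.09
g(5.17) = 94.19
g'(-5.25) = -29.51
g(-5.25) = 65.09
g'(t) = 6.2*t + 3.04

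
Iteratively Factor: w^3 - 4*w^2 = (w)*(w^2 - 4*w) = w^2*(w - 4)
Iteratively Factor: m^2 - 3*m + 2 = (m - 2)*(m - 1)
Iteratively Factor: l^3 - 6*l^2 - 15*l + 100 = (l - 5)*(l^2 - l - 20) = (l - 5)^2*(l + 4)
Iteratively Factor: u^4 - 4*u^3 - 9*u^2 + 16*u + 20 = (u - 5)*(u^3 + u^2 - 4*u - 4) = (u - 5)*(u - 2)*(u^2 + 3*u + 2) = (u - 5)*(u - 2)*(u + 2)*(u + 1)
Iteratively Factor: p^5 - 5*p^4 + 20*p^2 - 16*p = (p)*(p^4 - 5*p^3 + 20*p - 16) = p*(p - 4)*(p^3 - p^2 - 4*p + 4) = p*(p - 4)*(p + 2)*(p^2 - 3*p + 2) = p*(p - 4)*(p - 2)*(p + 2)*(p - 1)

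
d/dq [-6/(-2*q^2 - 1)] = -24*q/(2*q^2 + 1)^2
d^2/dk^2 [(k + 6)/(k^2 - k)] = 2*(k^3 + 18*k^2 - 18*k + 6)/(k^3*(k^3 - 3*k^2 + 3*k - 1))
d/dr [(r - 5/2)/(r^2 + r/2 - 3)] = (4*r^2 + 2*r - (2*r - 5)*(4*r + 1) - 12)/(2*r^2 + r - 6)^2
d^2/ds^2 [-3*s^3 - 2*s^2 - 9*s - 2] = -18*s - 4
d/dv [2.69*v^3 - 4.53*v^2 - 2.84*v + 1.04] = 8.07*v^2 - 9.06*v - 2.84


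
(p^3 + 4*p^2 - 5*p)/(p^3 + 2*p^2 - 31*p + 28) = p*(p + 5)/(p^2 + 3*p - 28)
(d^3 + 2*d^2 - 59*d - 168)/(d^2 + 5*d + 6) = (d^2 - d - 56)/(d + 2)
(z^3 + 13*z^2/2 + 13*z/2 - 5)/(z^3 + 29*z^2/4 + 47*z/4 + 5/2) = 2*(2*z - 1)/(4*z + 1)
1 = 1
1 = 1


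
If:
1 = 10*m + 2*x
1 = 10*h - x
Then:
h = x/10 + 1/10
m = 1/10 - x/5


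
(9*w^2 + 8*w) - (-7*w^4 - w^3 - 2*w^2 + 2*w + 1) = 7*w^4 + w^3 + 11*w^2 + 6*w - 1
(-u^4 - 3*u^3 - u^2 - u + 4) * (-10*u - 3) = 10*u^5 + 33*u^4 + 19*u^3 + 13*u^2 - 37*u - 12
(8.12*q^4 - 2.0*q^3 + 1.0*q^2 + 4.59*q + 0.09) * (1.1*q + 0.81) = 8.932*q^5 + 4.3772*q^4 - 0.52*q^3 + 5.859*q^2 + 3.8169*q + 0.0729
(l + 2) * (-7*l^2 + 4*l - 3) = -7*l^3 - 10*l^2 + 5*l - 6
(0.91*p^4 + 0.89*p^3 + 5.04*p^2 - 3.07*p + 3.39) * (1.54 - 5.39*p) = -4.9049*p^5 - 3.3957*p^4 - 25.795*p^3 + 24.3089*p^2 - 22.9999*p + 5.2206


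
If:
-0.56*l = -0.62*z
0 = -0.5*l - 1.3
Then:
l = -2.60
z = -2.35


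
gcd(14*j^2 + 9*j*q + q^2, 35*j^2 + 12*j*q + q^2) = 7*j + q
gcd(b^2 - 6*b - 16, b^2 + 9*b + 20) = 1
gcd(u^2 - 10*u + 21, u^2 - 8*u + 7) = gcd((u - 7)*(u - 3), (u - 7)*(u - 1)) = u - 7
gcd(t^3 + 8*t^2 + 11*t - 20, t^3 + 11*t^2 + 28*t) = t + 4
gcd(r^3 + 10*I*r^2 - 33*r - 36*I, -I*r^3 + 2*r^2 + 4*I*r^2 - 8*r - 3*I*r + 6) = 1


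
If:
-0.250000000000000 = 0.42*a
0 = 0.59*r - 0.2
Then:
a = -0.60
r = 0.34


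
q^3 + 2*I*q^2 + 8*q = q*(q - 2*I)*(q + 4*I)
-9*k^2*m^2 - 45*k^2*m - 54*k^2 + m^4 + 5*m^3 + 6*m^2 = (-3*k + m)*(3*k + m)*(m + 2)*(m + 3)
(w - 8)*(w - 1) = w^2 - 9*w + 8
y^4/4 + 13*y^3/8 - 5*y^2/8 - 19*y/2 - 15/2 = (y/2 + 1/2)*(y/2 + 1)*(y - 5/2)*(y + 6)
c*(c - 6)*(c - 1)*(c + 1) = c^4 - 6*c^3 - c^2 + 6*c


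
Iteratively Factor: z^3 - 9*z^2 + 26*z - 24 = (z - 3)*(z^2 - 6*z + 8) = (z - 3)*(z - 2)*(z - 4)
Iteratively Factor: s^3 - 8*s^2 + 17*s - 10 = (s - 5)*(s^2 - 3*s + 2) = (s - 5)*(s - 1)*(s - 2)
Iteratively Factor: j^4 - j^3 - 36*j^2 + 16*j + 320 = (j - 4)*(j^3 + 3*j^2 - 24*j - 80) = (j - 4)*(j + 4)*(j^2 - j - 20) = (j - 4)*(j + 4)^2*(j - 5)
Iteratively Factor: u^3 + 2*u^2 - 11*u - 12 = (u + 4)*(u^2 - 2*u - 3) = (u + 1)*(u + 4)*(u - 3)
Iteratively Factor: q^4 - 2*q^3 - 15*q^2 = (q - 5)*(q^3 + 3*q^2) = (q - 5)*(q + 3)*(q^2) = q*(q - 5)*(q + 3)*(q)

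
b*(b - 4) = b^2 - 4*b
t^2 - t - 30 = (t - 6)*(t + 5)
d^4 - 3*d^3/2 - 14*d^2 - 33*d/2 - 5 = (d - 5)*(d + 1/2)*(d + 1)*(d + 2)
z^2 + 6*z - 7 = (z - 1)*(z + 7)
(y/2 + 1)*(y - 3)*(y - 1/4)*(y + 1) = y^4/2 - y^3/8 - 7*y^2/2 - 17*y/8 + 3/4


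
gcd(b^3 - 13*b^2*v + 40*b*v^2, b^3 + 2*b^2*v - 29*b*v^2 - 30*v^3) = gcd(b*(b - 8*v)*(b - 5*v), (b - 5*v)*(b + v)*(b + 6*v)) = -b + 5*v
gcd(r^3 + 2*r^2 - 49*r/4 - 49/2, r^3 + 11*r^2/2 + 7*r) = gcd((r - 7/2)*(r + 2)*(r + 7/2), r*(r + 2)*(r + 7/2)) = r^2 + 11*r/2 + 7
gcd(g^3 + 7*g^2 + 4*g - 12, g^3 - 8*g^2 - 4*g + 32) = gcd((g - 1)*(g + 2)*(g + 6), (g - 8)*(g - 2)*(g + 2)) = g + 2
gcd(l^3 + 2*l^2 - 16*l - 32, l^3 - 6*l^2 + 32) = l^2 - 2*l - 8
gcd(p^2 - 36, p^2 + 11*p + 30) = p + 6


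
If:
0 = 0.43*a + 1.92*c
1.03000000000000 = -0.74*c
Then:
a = 6.21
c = -1.39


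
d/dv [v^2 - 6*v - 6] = 2*v - 6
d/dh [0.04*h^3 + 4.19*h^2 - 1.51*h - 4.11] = 0.12*h^2 + 8.38*h - 1.51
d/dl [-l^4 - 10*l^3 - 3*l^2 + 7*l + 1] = -4*l^3 - 30*l^2 - 6*l + 7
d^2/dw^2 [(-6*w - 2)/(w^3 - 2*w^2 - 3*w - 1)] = 4*((3*w + 1)*(-3*w^2 + 4*w + 3)^2 + (9*w^2 - 12*w + (3*w - 2)*(3*w + 1) - 9)*(-w^3 + 2*w^2 + 3*w + 1))/(-w^3 + 2*w^2 + 3*w + 1)^3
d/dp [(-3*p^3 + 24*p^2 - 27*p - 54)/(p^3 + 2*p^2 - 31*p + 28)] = 30*(-p^4 + 8*p^3 - 26*p^2 + 52*p - 81)/(p^6 + 4*p^5 - 58*p^4 - 68*p^3 + 1073*p^2 - 1736*p + 784)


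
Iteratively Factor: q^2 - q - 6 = (q - 3)*(q + 2)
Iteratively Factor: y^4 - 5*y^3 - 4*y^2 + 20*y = (y + 2)*(y^3 - 7*y^2 + 10*y) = y*(y + 2)*(y^2 - 7*y + 10) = y*(y - 2)*(y + 2)*(y - 5)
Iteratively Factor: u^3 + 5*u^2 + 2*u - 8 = (u + 2)*(u^2 + 3*u - 4) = (u + 2)*(u + 4)*(u - 1)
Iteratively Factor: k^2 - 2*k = (k)*(k - 2)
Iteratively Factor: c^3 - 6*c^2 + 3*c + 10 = (c - 2)*(c^2 - 4*c - 5) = (c - 5)*(c - 2)*(c + 1)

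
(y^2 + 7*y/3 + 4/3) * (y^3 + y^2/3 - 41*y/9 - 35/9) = y^5 + 8*y^4/3 - 22*y^3/9 - 380*y^2/27 - 409*y/27 - 140/27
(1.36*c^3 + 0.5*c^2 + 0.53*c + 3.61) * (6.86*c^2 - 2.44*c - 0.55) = 9.3296*c^5 + 0.1116*c^4 + 1.6678*c^3 + 23.1964*c^2 - 9.0999*c - 1.9855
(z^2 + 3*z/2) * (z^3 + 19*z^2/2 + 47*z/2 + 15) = z^5 + 11*z^4 + 151*z^3/4 + 201*z^2/4 + 45*z/2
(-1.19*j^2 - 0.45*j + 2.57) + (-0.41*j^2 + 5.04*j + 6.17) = -1.6*j^2 + 4.59*j + 8.74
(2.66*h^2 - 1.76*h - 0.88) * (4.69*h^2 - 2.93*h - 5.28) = 12.4754*h^4 - 16.0482*h^3 - 13.0152*h^2 + 11.8712*h + 4.6464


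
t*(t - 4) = t^2 - 4*t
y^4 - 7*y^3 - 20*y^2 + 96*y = y*(y - 8)*(y - 3)*(y + 4)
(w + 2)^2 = w^2 + 4*w + 4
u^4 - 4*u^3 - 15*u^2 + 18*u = u*(u - 6)*(u - 1)*(u + 3)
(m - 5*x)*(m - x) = m^2 - 6*m*x + 5*x^2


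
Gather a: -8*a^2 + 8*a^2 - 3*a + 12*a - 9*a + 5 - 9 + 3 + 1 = 0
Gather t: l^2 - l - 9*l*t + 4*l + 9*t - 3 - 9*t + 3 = l^2 - 9*l*t + 3*l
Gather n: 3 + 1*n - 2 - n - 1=0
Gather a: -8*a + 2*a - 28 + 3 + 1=-6*a - 24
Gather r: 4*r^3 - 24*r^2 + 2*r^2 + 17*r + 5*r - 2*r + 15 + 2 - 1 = 4*r^3 - 22*r^2 + 20*r + 16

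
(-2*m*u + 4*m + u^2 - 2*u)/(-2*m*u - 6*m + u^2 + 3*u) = (u - 2)/(u + 3)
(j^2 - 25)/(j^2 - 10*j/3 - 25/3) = 3*(j + 5)/(3*j + 5)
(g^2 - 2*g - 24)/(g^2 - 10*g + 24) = (g + 4)/(g - 4)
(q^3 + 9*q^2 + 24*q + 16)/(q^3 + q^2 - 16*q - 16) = (q + 4)/(q - 4)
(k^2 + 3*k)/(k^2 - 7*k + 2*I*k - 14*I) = k*(k + 3)/(k^2 + k*(-7 + 2*I) - 14*I)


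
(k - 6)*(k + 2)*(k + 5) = k^3 + k^2 - 32*k - 60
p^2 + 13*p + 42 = (p + 6)*(p + 7)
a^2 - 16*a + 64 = (a - 8)^2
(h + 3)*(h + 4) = h^2 + 7*h + 12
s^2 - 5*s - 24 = (s - 8)*(s + 3)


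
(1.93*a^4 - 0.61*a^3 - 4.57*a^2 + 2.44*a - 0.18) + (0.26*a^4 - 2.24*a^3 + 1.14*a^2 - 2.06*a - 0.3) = 2.19*a^4 - 2.85*a^3 - 3.43*a^2 + 0.38*a - 0.48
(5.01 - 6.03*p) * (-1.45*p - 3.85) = 8.7435*p^2 + 15.951*p - 19.2885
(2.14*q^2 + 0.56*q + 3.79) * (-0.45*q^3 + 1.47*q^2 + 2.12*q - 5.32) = -0.963*q^5 + 2.8938*q^4 + 3.6545*q^3 - 4.6263*q^2 + 5.0556*q - 20.1628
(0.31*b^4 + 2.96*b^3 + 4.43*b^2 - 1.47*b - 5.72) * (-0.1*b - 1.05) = -0.031*b^5 - 0.6215*b^4 - 3.551*b^3 - 4.5045*b^2 + 2.1155*b + 6.006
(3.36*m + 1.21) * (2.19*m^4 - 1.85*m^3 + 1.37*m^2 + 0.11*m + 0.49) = 7.3584*m^5 - 3.5661*m^4 + 2.3647*m^3 + 2.0273*m^2 + 1.7795*m + 0.5929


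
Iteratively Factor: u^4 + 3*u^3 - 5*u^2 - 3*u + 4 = (u + 4)*(u^3 - u^2 - u + 1) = (u + 1)*(u + 4)*(u^2 - 2*u + 1) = (u - 1)*(u + 1)*(u + 4)*(u - 1)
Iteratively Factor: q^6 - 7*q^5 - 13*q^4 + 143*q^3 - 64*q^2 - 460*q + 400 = (q - 5)*(q^5 - 2*q^4 - 23*q^3 + 28*q^2 + 76*q - 80) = (q - 5)*(q + 2)*(q^4 - 4*q^3 - 15*q^2 + 58*q - 40) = (q - 5)*(q + 2)*(q + 4)*(q^3 - 8*q^2 + 17*q - 10) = (q - 5)^2*(q + 2)*(q + 4)*(q^2 - 3*q + 2) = (q - 5)^2*(q - 2)*(q + 2)*(q + 4)*(q - 1)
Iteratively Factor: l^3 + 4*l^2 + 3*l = (l)*(l^2 + 4*l + 3) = l*(l + 3)*(l + 1)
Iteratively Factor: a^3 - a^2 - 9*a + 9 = (a - 3)*(a^2 + 2*a - 3) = (a - 3)*(a - 1)*(a + 3)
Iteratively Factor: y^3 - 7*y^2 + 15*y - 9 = (y - 1)*(y^2 - 6*y + 9) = (y - 3)*(y - 1)*(y - 3)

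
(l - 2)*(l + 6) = l^2 + 4*l - 12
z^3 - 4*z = z*(z - 2)*(z + 2)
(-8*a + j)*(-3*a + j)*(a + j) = 24*a^3 + 13*a^2*j - 10*a*j^2 + j^3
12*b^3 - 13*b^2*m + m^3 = (-3*b + m)*(-b + m)*(4*b + m)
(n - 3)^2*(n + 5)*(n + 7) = n^4 + 6*n^3 - 28*n^2 - 102*n + 315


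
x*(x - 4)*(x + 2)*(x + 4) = x^4 + 2*x^3 - 16*x^2 - 32*x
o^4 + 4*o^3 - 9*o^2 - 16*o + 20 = (o - 2)*(o - 1)*(o + 2)*(o + 5)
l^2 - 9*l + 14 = (l - 7)*(l - 2)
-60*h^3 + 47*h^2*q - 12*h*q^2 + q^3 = (-5*h + q)*(-4*h + q)*(-3*h + q)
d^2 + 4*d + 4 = (d + 2)^2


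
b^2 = b^2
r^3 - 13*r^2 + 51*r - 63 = (r - 7)*(r - 3)^2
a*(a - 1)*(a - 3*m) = a^3 - 3*a^2*m - a^2 + 3*a*m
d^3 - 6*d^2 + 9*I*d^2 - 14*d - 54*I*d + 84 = (d - 6)*(d + 2*I)*(d + 7*I)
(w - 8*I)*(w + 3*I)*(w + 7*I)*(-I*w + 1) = -I*w^4 + 3*w^3 - 57*I*w^2 + 227*w + 168*I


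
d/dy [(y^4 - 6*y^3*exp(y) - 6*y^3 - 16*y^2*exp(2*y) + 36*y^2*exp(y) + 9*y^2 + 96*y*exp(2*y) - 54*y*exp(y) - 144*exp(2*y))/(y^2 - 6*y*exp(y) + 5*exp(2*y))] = 2*(y^5 - 21*y^4*exp(2*y) - 12*y^4*exp(y) - 3*y^4 + 63*y^3*exp(3*y) + 172*y^3*exp(2*y) + 36*y^3*exp(y) - 375*y^2*exp(3*y) - 390*y^2*exp(2*y) - 80*y*exp(4*y) + 747*y*exp(3*y) + 189*y*exp(2*y) + 240*exp(4*y) - 567*exp(3*y))/(y^4 - 12*y^3*exp(y) + 46*y^2*exp(2*y) - 60*y*exp(3*y) + 25*exp(4*y))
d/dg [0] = 0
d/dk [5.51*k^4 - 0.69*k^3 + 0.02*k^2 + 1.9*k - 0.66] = 22.04*k^3 - 2.07*k^2 + 0.04*k + 1.9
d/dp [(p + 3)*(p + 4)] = 2*p + 7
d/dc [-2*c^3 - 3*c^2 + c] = -6*c^2 - 6*c + 1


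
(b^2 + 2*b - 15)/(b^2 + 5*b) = (b - 3)/b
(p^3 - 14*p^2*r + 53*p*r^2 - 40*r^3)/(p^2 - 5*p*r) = p - 9*r + 8*r^2/p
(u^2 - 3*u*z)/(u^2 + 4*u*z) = (u - 3*z)/(u + 4*z)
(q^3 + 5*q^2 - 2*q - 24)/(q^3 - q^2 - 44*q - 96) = (q - 2)/(q - 8)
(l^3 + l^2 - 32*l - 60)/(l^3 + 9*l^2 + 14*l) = (l^2 - l - 30)/(l*(l + 7))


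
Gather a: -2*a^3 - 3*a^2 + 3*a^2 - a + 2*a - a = -2*a^3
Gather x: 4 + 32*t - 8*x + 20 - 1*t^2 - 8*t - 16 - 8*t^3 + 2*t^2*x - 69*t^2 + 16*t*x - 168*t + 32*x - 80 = -8*t^3 - 70*t^2 - 144*t + x*(2*t^2 + 16*t + 24) - 72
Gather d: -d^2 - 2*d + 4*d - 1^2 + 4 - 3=-d^2 + 2*d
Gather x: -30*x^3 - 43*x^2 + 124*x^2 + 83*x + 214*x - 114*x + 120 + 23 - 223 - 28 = -30*x^3 + 81*x^2 + 183*x - 108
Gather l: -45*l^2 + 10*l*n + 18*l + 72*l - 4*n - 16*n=-45*l^2 + l*(10*n + 90) - 20*n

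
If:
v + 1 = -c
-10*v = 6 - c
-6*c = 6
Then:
No Solution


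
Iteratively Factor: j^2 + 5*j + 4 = (j + 4)*(j + 1)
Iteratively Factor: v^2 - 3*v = (v)*(v - 3)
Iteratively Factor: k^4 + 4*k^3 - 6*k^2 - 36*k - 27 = (k + 1)*(k^3 + 3*k^2 - 9*k - 27) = (k + 1)*(k + 3)*(k^2 - 9) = (k - 3)*(k + 1)*(k + 3)*(k + 3)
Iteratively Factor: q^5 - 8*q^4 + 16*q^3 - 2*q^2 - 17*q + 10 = (q - 1)*(q^4 - 7*q^3 + 9*q^2 + 7*q - 10) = (q - 1)^2*(q^3 - 6*q^2 + 3*q + 10) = (q - 2)*(q - 1)^2*(q^2 - 4*q - 5) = (q - 5)*(q - 2)*(q - 1)^2*(q + 1)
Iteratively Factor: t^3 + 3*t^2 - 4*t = (t + 4)*(t^2 - t) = t*(t + 4)*(t - 1)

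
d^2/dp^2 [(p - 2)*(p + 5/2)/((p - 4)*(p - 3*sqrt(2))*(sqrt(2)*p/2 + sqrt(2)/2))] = (2*sqrt(2)*p^6 + 3*sqrt(2)*p^5 - 126*p^4 - 45*sqrt(2)*p^4 + 222*p^3 + 355*sqrt(2)*p^3 - 1332*p^2 - 258*sqrt(2)*p^2 + 1836*p + 1476*sqrt(2)*p - 2140*sqrt(2) + 816)/(p^9 - 9*sqrt(2)*p^8 - 9*p^8 + 69*p^7 + 81*sqrt(2)*p^7 - 441*p^6 - 189*sqrt(2)*p^6 + 81*sqrt(2)*p^5 + 750*p^5 - 270*sqrt(2)*p^4 + 2286*p^4 - 3304*p^3 - 1134*sqrt(2)*p^3 - 7776*p^2 + 3816*sqrt(2)*p^2 - 3456*p + 7776*sqrt(2)*p + 3456*sqrt(2))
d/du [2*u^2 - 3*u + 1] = 4*u - 3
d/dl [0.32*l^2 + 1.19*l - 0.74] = 0.64*l + 1.19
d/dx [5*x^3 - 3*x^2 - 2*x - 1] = 15*x^2 - 6*x - 2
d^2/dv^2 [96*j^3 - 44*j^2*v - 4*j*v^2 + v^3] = -8*j + 6*v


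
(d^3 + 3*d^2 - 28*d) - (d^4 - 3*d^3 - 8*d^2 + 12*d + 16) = -d^4 + 4*d^3 + 11*d^2 - 40*d - 16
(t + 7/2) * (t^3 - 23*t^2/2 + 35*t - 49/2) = t^4 - 8*t^3 - 21*t^2/4 + 98*t - 343/4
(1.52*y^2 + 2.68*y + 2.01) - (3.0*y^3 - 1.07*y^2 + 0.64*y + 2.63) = -3.0*y^3 + 2.59*y^2 + 2.04*y - 0.62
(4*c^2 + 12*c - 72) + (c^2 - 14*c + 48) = 5*c^2 - 2*c - 24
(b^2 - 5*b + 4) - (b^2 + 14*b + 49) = -19*b - 45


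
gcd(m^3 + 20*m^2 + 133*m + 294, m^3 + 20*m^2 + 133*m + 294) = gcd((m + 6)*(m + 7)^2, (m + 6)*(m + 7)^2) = m^3 + 20*m^2 + 133*m + 294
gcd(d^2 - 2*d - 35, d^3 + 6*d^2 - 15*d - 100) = d + 5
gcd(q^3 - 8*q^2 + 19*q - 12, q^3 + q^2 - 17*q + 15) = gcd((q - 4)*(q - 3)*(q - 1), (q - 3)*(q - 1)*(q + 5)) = q^2 - 4*q + 3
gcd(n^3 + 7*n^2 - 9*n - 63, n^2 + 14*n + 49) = n + 7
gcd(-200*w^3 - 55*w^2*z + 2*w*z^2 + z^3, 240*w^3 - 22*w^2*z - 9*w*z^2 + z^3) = -40*w^2 - 3*w*z + z^2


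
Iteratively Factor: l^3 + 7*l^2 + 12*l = (l + 4)*(l^2 + 3*l) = (l + 3)*(l + 4)*(l)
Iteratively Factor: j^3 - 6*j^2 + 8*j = (j)*(j^2 - 6*j + 8) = j*(j - 2)*(j - 4)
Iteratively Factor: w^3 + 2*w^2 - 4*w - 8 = (w + 2)*(w^2 - 4) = (w + 2)^2*(w - 2)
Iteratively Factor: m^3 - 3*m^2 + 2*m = (m - 2)*(m^2 - m) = (m - 2)*(m - 1)*(m)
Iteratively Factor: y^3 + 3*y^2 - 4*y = (y + 4)*(y^2 - y) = (y - 1)*(y + 4)*(y)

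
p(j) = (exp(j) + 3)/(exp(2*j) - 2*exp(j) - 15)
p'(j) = (exp(j) + 3)*(-2*exp(2*j) + 2*exp(j))/(exp(2*j) - 2*exp(j) - 15)^2 + exp(j)/(exp(2*j) - 2*exp(j) - 15) = -exp(j)/(exp(2*j) - 10*exp(j) + 25)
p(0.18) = -0.26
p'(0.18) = -0.08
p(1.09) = -0.49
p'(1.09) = -0.72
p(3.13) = 0.06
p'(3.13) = -0.07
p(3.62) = 0.03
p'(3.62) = -0.04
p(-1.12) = -0.21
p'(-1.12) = -0.01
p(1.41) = -1.11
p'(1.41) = -5.01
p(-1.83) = -0.21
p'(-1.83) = -0.01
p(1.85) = 0.74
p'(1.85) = -3.44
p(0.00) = -0.25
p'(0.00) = -0.06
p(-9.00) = -0.20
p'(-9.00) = 0.00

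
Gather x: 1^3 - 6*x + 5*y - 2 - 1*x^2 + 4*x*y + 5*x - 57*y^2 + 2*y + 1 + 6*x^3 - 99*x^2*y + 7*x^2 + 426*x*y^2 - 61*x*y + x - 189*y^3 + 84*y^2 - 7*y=6*x^3 + x^2*(6 - 99*y) + x*(426*y^2 - 57*y) - 189*y^3 + 27*y^2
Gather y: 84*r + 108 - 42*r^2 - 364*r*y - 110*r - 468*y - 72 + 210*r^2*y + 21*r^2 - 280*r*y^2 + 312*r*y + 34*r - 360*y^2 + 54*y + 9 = -21*r^2 + 8*r + y^2*(-280*r - 360) + y*(210*r^2 - 52*r - 414) + 45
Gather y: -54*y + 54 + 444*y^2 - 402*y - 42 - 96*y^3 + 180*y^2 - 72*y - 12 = -96*y^3 + 624*y^2 - 528*y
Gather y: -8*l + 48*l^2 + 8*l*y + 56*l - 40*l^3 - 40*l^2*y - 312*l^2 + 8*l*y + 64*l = -40*l^3 - 264*l^2 + 112*l + y*(-40*l^2 + 16*l)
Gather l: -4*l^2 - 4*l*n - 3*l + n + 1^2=-4*l^2 + l*(-4*n - 3) + n + 1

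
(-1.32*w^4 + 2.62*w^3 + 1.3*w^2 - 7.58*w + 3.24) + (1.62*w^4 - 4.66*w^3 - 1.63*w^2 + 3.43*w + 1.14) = 0.3*w^4 - 2.04*w^3 - 0.33*w^2 - 4.15*w + 4.38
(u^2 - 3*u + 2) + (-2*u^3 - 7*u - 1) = -2*u^3 + u^2 - 10*u + 1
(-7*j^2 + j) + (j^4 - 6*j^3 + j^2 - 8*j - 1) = j^4 - 6*j^3 - 6*j^2 - 7*j - 1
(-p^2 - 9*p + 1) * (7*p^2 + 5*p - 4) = -7*p^4 - 68*p^3 - 34*p^2 + 41*p - 4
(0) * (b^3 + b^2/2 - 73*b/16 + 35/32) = 0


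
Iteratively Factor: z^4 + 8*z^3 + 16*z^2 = (z + 4)*(z^3 + 4*z^2) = z*(z + 4)*(z^2 + 4*z) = z*(z + 4)^2*(z)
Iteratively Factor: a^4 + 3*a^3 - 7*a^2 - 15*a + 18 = (a + 3)*(a^3 - 7*a + 6) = (a + 3)^2*(a^2 - 3*a + 2) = (a - 1)*(a + 3)^2*(a - 2)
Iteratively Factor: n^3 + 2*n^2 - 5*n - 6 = (n + 1)*(n^2 + n - 6) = (n + 1)*(n + 3)*(n - 2)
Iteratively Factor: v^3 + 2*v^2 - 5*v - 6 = (v + 3)*(v^2 - v - 2) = (v - 2)*(v + 3)*(v + 1)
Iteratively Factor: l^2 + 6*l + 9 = (l + 3)*(l + 3)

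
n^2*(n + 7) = n^3 + 7*n^2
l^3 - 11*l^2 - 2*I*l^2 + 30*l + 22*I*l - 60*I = (l - 6)*(l - 5)*(l - 2*I)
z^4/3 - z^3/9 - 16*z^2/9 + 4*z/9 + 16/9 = (z/3 + 1/3)*(z - 2)*(z - 4/3)*(z + 2)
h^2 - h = h*(h - 1)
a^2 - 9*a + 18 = (a - 6)*(a - 3)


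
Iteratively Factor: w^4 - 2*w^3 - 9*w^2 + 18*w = (w + 3)*(w^3 - 5*w^2 + 6*w) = (w - 2)*(w + 3)*(w^2 - 3*w) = (w - 3)*(w - 2)*(w + 3)*(w)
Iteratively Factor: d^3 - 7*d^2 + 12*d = (d - 3)*(d^2 - 4*d) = d*(d - 3)*(d - 4)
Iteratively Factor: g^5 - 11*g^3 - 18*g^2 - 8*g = (g + 1)*(g^4 - g^3 - 10*g^2 - 8*g) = (g - 4)*(g + 1)*(g^3 + 3*g^2 + 2*g) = (g - 4)*(g + 1)^2*(g^2 + 2*g) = (g - 4)*(g + 1)^2*(g + 2)*(g)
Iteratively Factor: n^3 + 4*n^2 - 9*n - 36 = (n + 3)*(n^2 + n - 12) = (n + 3)*(n + 4)*(n - 3)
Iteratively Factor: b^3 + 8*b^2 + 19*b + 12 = (b + 4)*(b^2 + 4*b + 3) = (b + 1)*(b + 4)*(b + 3)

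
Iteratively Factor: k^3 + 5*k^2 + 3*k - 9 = (k + 3)*(k^2 + 2*k - 3) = (k + 3)^2*(k - 1)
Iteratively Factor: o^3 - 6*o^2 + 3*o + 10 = (o - 2)*(o^2 - 4*o - 5) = (o - 5)*(o - 2)*(o + 1)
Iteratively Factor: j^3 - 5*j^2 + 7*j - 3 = (j - 1)*(j^2 - 4*j + 3) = (j - 3)*(j - 1)*(j - 1)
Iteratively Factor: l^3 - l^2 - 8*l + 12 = (l + 3)*(l^2 - 4*l + 4) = (l - 2)*(l + 3)*(l - 2)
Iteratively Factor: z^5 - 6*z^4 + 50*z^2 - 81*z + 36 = (z - 1)*(z^4 - 5*z^3 - 5*z^2 + 45*z - 36) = (z - 4)*(z - 1)*(z^3 - z^2 - 9*z + 9) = (z - 4)*(z - 1)^2*(z^2 - 9) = (z - 4)*(z - 3)*(z - 1)^2*(z + 3)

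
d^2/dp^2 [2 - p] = 0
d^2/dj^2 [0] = 0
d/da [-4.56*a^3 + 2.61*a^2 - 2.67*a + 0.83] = -13.68*a^2 + 5.22*a - 2.67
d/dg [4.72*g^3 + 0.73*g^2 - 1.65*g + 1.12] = 14.16*g^2 + 1.46*g - 1.65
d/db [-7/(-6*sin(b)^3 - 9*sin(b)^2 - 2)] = -126*(sin(b) + 1)*sin(b)*cos(b)/(6*sin(b)^3 + 9*sin(b)^2 + 2)^2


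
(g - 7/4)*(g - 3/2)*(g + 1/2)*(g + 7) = g^4 + 17*g^3/4 - 73*g^2/4 + 133*g/16 + 147/16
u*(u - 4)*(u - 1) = u^3 - 5*u^2 + 4*u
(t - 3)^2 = t^2 - 6*t + 9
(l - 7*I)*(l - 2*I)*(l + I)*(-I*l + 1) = -I*l^4 - 7*l^3 - 3*I*l^2 - 19*l - 14*I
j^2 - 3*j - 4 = (j - 4)*(j + 1)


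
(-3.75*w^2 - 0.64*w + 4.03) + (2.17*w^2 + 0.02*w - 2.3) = -1.58*w^2 - 0.62*w + 1.73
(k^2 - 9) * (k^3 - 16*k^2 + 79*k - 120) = k^5 - 16*k^4 + 70*k^3 + 24*k^2 - 711*k + 1080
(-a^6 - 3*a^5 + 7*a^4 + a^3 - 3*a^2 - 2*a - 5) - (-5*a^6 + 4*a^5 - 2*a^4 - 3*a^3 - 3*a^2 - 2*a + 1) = 4*a^6 - 7*a^5 + 9*a^4 + 4*a^3 - 6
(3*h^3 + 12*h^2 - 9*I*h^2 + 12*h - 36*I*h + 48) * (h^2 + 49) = 3*h^5 + 12*h^4 - 9*I*h^4 + 159*h^3 - 36*I*h^3 + 636*h^2 - 441*I*h^2 + 588*h - 1764*I*h + 2352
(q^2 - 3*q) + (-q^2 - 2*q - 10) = -5*q - 10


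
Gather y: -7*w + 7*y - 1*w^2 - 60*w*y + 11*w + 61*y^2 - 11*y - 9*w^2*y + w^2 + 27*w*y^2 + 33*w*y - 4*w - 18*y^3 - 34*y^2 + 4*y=-18*y^3 + y^2*(27*w + 27) + y*(-9*w^2 - 27*w)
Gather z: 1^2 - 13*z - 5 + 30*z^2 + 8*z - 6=30*z^2 - 5*z - 10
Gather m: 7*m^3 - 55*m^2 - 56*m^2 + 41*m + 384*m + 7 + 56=7*m^3 - 111*m^2 + 425*m + 63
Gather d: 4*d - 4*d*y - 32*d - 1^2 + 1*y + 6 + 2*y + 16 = d*(-4*y - 28) + 3*y + 21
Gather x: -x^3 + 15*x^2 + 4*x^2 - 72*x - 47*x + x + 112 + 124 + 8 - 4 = -x^3 + 19*x^2 - 118*x + 240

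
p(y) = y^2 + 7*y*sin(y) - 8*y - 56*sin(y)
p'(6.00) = -11.40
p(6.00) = -8.09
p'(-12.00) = -146.38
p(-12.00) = 164.88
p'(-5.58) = -87.14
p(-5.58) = 14.31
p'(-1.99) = 10.09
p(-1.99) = 83.76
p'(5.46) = -14.30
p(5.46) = -0.83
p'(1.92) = 16.98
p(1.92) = -51.66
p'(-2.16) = 21.38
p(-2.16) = 81.07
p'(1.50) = -1.24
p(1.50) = -55.14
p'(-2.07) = 15.46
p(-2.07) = 82.73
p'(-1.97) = 8.74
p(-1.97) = 83.94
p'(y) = 7*y*cos(y) + 2*y + 7*sin(y) - 56*cos(y) - 8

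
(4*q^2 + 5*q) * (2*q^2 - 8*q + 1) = 8*q^4 - 22*q^3 - 36*q^2 + 5*q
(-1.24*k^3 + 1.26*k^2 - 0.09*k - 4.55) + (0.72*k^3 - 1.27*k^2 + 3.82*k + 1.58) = -0.52*k^3 - 0.01*k^2 + 3.73*k - 2.97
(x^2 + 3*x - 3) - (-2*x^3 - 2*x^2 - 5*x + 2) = 2*x^3 + 3*x^2 + 8*x - 5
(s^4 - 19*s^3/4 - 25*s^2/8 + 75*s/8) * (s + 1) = s^5 - 15*s^4/4 - 63*s^3/8 + 25*s^2/4 + 75*s/8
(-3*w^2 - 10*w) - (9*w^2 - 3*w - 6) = -12*w^2 - 7*w + 6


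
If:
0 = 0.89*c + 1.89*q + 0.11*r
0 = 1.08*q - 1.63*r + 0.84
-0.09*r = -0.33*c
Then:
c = 0.13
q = -0.09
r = 0.46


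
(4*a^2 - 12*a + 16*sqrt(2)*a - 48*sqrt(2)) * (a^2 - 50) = 4*a^4 - 12*a^3 + 16*sqrt(2)*a^3 - 200*a^2 - 48*sqrt(2)*a^2 - 800*sqrt(2)*a + 600*a + 2400*sqrt(2)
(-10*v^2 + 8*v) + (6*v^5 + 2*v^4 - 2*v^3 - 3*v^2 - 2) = 6*v^5 + 2*v^4 - 2*v^3 - 13*v^2 + 8*v - 2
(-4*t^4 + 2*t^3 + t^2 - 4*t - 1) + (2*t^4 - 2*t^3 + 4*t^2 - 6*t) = -2*t^4 + 5*t^2 - 10*t - 1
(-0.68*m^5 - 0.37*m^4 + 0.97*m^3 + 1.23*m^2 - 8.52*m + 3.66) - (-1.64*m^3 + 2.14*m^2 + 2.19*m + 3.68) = -0.68*m^5 - 0.37*m^4 + 2.61*m^3 - 0.91*m^2 - 10.71*m - 0.02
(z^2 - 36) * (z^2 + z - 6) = z^4 + z^3 - 42*z^2 - 36*z + 216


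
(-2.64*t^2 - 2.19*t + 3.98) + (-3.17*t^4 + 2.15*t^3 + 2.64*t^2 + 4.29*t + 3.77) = -3.17*t^4 + 2.15*t^3 + 2.1*t + 7.75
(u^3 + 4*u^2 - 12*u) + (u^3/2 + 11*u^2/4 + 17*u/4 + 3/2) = 3*u^3/2 + 27*u^2/4 - 31*u/4 + 3/2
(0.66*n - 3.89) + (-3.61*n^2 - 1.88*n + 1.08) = -3.61*n^2 - 1.22*n - 2.81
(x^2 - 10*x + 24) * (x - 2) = x^3 - 12*x^2 + 44*x - 48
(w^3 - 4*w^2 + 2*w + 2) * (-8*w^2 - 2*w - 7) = -8*w^5 + 30*w^4 - 15*w^3 + 8*w^2 - 18*w - 14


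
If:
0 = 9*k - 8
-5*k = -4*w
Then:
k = 8/9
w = 10/9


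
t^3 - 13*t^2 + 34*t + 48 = (t - 8)*(t - 6)*(t + 1)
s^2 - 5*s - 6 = (s - 6)*(s + 1)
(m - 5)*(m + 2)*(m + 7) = m^3 + 4*m^2 - 31*m - 70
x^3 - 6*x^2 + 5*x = x*(x - 5)*(x - 1)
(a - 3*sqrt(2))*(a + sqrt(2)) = a^2 - 2*sqrt(2)*a - 6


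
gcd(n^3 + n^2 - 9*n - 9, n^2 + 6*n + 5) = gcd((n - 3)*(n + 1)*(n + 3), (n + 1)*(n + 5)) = n + 1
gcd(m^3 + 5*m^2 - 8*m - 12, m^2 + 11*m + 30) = m + 6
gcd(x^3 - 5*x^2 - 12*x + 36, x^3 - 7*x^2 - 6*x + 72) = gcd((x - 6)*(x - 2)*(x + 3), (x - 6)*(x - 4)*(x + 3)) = x^2 - 3*x - 18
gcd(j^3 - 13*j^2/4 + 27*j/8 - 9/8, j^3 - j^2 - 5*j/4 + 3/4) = j - 3/2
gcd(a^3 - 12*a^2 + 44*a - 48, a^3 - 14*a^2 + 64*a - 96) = a^2 - 10*a + 24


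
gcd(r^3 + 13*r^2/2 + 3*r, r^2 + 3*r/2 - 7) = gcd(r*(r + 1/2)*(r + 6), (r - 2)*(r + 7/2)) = 1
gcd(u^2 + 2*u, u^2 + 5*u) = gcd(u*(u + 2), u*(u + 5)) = u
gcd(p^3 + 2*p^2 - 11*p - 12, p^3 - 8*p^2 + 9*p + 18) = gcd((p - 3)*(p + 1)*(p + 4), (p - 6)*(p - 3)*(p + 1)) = p^2 - 2*p - 3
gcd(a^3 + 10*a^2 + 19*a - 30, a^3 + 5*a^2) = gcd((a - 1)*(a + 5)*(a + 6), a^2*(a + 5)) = a + 5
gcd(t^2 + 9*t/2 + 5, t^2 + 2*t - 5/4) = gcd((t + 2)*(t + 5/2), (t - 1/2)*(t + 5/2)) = t + 5/2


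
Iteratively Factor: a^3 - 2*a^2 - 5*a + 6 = (a - 3)*(a^2 + a - 2) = (a - 3)*(a - 1)*(a + 2)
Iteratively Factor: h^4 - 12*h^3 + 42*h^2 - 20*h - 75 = (h + 1)*(h^3 - 13*h^2 + 55*h - 75) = (h - 3)*(h + 1)*(h^2 - 10*h + 25) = (h - 5)*(h - 3)*(h + 1)*(h - 5)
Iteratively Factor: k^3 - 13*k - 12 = (k + 1)*(k^2 - k - 12) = (k - 4)*(k + 1)*(k + 3)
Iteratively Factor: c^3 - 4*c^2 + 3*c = (c - 1)*(c^2 - 3*c) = (c - 3)*(c - 1)*(c)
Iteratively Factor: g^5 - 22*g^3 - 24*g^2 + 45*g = (g)*(g^4 - 22*g^2 - 24*g + 45) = g*(g + 3)*(g^3 - 3*g^2 - 13*g + 15) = g*(g - 1)*(g + 3)*(g^2 - 2*g - 15) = g*(g - 5)*(g - 1)*(g + 3)*(g + 3)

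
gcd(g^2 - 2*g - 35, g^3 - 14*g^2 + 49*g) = g - 7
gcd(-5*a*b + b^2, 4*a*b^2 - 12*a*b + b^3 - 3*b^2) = b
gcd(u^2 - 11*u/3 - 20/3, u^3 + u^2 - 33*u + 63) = 1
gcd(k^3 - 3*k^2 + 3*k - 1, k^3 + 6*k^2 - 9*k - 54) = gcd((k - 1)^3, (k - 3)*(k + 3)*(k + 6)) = 1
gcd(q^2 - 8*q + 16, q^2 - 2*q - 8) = q - 4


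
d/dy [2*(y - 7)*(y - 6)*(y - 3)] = 6*y^2 - 64*y + 162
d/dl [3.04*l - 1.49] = 3.04000000000000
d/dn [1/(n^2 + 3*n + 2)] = (-2*n - 3)/(n^2 + 3*n + 2)^2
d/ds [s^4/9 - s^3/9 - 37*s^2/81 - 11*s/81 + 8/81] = 4*s^3/9 - s^2/3 - 74*s/81 - 11/81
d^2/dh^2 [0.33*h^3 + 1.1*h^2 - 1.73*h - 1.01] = 1.98*h + 2.2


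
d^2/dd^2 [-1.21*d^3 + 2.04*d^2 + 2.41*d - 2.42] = 4.08 - 7.26*d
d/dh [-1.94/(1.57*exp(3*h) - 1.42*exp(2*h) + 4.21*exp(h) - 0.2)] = (9.1374*exp(2*h) - 5.5096*exp(h) + 8.1674)*exp(h)/(1.57*exp(3*h) - 1.42*exp(2*h) + 4.21*exp(h) - 0.2)^2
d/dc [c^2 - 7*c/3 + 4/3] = 2*c - 7/3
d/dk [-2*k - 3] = -2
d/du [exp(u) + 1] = exp(u)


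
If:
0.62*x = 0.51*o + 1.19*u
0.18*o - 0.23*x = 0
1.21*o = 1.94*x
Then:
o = 0.00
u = 0.00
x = 0.00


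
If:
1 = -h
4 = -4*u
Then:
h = -1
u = -1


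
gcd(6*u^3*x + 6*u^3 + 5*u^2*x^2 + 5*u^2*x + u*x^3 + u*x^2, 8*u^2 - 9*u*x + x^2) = 1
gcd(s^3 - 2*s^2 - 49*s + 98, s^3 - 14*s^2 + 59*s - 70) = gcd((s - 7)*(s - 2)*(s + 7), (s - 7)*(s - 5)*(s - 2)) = s^2 - 9*s + 14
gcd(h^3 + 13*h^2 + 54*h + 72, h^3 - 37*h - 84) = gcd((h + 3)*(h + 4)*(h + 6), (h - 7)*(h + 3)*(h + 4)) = h^2 + 7*h + 12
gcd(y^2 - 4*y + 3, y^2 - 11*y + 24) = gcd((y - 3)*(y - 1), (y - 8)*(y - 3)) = y - 3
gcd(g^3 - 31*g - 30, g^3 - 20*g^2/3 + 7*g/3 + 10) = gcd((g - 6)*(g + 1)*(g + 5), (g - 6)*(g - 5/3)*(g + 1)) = g^2 - 5*g - 6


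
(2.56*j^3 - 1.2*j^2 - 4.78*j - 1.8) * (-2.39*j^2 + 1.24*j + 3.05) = -6.1184*j^5 + 6.0424*j^4 + 17.7442*j^3 - 5.2852*j^2 - 16.811*j - 5.49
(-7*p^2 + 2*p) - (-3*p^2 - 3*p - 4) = -4*p^2 + 5*p + 4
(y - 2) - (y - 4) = 2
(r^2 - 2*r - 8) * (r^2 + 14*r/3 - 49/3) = r^4 + 8*r^3/3 - 101*r^2/3 - 14*r/3 + 392/3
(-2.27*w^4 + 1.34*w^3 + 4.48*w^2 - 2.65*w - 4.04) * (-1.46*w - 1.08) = 3.3142*w^5 + 0.4952*w^4 - 7.988*w^3 - 0.969400000000001*w^2 + 8.7604*w + 4.3632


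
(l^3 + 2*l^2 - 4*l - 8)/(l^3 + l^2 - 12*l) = (l^3 + 2*l^2 - 4*l - 8)/(l*(l^2 + l - 12))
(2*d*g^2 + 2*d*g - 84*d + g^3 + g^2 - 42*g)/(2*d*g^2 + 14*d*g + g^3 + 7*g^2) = (g - 6)/g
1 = 1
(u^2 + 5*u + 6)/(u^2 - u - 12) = (u + 2)/(u - 4)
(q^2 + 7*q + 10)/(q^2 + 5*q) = (q + 2)/q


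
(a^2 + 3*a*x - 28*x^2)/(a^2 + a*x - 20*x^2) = (a + 7*x)/(a + 5*x)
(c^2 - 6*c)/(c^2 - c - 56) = c*(6 - c)/(-c^2 + c + 56)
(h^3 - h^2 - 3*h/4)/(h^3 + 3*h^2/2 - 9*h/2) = (h + 1/2)/(h + 3)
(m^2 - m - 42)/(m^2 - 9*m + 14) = (m + 6)/(m - 2)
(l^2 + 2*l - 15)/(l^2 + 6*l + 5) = (l - 3)/(l + 1)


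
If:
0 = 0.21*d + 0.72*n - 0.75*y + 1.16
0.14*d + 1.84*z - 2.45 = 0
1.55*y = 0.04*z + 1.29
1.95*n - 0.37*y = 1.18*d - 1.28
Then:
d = -0.24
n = -0.64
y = 0.87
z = 1.35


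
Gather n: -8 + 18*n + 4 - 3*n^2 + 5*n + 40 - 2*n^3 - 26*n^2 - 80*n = -2*n^3 - 29*n^2 - 57*n + 36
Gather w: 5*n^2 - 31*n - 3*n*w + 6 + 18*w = 5*n^2 - 31*n + w*(18 - 3*n) + 6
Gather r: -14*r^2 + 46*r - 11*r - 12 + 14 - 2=-14*r^2 + 35*r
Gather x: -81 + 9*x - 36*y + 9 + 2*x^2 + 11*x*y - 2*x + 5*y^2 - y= 2*x^2 + x*(11*y + 7) + 5*y^2 - 37*y - 72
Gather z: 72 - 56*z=72 - 56*z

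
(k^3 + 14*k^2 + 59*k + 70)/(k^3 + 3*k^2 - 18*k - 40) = (k + 7)/(k - 4)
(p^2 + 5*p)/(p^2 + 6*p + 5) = p/(p + 1)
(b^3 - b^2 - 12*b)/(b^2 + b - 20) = b*(b + 3)/(b + 5)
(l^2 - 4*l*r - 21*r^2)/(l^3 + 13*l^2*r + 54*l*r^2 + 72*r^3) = (l - 7*r)/(l^2 + 10*l*r + 24*r^2)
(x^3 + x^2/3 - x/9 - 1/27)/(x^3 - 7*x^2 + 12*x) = (x^3 + x^2/3 - x/9 - 1/27)/(x*(x^2 - 7*x + 12))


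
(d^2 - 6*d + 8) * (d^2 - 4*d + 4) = d^4 - 10*d^3 + 36*d^2 - 56*d + 32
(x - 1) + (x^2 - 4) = x^2 + x - 5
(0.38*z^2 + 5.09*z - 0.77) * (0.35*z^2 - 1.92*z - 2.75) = 0.133*z^4 + 1.0519*z^3 - 11.0873*z^2 - 12.5191*z + 2.1175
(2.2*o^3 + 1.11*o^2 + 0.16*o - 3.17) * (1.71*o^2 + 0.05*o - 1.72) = 3.762*o^5 + 2.0081*o^4 - 3.4549*o^3 - 7.3219*o^2 - 0.4337*o + 5.4524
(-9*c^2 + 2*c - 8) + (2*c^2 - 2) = -7*c^2 + 2*c - 10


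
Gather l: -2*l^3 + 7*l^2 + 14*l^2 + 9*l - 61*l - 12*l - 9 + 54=-2*l^3 + 21*l^2 - 64*l + 45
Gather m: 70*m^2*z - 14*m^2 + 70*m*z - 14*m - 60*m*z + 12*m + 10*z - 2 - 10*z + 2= m^2*(70*z - 14) + m*(10*z - 2)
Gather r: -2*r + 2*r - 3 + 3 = 0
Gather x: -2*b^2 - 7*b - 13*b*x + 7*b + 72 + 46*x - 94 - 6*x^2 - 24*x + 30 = -2*b^2 - 6*x^2 + x*(22 - 13*b) + 8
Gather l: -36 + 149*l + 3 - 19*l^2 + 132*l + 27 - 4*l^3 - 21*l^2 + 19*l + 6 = -4*l^3 - 40*l^2 + 300*l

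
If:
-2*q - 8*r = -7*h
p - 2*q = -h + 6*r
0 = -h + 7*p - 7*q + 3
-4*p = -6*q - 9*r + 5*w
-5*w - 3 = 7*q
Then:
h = -42/251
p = -1704/1757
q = -909/1757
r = -30/1757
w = 156/1255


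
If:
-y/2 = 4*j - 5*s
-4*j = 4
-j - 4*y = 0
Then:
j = -1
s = -31/40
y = 1/4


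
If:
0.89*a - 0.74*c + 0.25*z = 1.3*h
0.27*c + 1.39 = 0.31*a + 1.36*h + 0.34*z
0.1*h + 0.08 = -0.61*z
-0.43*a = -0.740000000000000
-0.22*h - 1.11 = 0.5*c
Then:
No Solution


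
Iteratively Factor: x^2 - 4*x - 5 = (x + 1)*(x - 5)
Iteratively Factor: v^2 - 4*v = (v)*(v - 4)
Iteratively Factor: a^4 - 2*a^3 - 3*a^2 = (a + 1)*(a^3 - 3*a^2) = (a - 3)*(a + 1)*(a^2) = a*(a - 3)*(a + 1)*(a)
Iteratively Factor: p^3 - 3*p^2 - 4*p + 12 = (p - 3)*(p^2 - 4) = (p - 3)*(p + 2)*(p - 2)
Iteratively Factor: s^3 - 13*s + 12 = (s - 1)*(s^2 + s - 12) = (s - 1)*(s + 4)*(s - 3)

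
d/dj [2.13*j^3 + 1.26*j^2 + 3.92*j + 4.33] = 6.39*j^2 + 2.52*j + 3.92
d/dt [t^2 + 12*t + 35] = 2*t + 12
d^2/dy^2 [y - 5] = 0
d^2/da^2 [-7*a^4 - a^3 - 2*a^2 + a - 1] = -84*a^2 - 6*a - 4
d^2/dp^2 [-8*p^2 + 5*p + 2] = -16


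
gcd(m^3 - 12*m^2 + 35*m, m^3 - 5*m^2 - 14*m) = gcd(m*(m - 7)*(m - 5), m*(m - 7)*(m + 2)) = m^2 - 7*m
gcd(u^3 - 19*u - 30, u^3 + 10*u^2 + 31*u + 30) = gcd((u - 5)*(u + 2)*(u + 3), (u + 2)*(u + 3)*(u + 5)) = u^2 + 5*u + 6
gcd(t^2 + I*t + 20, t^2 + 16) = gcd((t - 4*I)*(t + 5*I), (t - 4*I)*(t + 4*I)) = t - 4*I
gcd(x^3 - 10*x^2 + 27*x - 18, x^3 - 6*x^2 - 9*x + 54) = x^2 - 9*x + 18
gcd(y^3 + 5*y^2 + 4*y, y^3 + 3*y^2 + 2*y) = y^2 + y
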